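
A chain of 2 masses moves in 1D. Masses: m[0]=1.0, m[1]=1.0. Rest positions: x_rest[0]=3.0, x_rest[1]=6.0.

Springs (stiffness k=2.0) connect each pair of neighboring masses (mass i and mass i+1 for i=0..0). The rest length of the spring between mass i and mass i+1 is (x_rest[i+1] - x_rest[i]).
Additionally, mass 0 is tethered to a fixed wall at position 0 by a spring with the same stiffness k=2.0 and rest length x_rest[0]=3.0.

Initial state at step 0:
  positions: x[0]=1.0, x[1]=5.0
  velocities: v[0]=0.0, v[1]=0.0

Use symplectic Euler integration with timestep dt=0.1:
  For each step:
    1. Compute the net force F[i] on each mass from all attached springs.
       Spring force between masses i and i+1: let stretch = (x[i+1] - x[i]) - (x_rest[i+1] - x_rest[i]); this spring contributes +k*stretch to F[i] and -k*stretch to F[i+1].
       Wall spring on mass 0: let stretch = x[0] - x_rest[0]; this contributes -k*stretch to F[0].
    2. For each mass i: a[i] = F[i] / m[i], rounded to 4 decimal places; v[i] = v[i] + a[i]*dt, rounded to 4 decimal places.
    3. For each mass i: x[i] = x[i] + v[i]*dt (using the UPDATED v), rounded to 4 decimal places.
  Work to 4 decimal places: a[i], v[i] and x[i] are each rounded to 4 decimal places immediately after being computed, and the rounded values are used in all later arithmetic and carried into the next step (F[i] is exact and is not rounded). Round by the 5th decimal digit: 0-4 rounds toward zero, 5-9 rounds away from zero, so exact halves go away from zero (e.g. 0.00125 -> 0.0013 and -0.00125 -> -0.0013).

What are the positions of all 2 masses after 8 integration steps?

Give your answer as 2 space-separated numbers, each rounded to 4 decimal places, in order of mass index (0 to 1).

Answer: 2.6350 4.5776

Derivation:
Step 0: x=[1.0000 5.0000] v=[0.0000 0.0000]
Step 1: x=[1.0600 4.9800] v=[0.6000 -0.2000]
Step 2: x=[1.1772 4.9416] v=[1.1720 -0.3840]
Step 3: x=[1.3461 4.8879] v=[1.6894 -0.5369]
Step 4: x=[1.5590 4.8234] v=[2.1285 -0.6453]
Step 5: x=[1.8060 4.7536] v=[2.4696 -0.6982]
Step 6: x=[2.0758 4.6848] v=[2.6979 -0.6877]
Step 7: x=[2.3563 4.6239] v=[2.8045 -0.6095]
Step 8: x=[2.6350 4.5776] v=[2.7868 -0.4630]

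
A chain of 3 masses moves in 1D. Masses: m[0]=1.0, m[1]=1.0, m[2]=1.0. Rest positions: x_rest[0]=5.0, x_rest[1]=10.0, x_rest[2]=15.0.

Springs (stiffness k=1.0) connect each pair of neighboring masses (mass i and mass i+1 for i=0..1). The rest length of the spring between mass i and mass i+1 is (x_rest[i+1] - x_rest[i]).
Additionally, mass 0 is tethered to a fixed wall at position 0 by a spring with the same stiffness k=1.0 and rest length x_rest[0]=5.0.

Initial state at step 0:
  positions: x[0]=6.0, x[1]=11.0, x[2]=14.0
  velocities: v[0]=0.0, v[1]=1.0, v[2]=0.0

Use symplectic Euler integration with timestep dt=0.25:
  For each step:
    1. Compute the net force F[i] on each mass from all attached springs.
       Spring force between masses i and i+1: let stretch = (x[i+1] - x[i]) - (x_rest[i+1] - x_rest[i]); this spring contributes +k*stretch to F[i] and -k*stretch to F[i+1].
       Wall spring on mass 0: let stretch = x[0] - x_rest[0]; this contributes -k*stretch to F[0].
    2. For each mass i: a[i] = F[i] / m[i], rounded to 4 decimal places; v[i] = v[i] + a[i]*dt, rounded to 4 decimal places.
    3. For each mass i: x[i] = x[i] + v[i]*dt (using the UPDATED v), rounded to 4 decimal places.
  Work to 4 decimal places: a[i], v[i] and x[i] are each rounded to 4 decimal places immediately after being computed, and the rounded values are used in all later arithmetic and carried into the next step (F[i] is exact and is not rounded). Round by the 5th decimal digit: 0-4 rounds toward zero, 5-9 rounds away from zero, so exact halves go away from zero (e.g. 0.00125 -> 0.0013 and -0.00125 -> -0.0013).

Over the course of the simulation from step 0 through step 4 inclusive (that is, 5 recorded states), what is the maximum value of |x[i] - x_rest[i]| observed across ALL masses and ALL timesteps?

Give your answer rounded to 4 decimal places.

Answer: 1.1250

Derivation:
Step 0: x=[6.0000 11.0000 14.0000] v=[0.0000 1.0000 0.0000]
Step 1: x=[5.9375 11.1250 14.1250] v=[-0.2500 0.5000 0.5000]
Step 2: x=[5.8281 11.1133 14.3750] v=[-0.4375 -0.0469 1.0000]
Step 3: x=[5.6848 10.9751 14.7337] v=[-0.5732 -0.5528 1.4346]
Step 4: x=[5.5169 10.7412 15.1700] v=[-0.6718 -0.9357 1.7450]
Max displacement = 1.1250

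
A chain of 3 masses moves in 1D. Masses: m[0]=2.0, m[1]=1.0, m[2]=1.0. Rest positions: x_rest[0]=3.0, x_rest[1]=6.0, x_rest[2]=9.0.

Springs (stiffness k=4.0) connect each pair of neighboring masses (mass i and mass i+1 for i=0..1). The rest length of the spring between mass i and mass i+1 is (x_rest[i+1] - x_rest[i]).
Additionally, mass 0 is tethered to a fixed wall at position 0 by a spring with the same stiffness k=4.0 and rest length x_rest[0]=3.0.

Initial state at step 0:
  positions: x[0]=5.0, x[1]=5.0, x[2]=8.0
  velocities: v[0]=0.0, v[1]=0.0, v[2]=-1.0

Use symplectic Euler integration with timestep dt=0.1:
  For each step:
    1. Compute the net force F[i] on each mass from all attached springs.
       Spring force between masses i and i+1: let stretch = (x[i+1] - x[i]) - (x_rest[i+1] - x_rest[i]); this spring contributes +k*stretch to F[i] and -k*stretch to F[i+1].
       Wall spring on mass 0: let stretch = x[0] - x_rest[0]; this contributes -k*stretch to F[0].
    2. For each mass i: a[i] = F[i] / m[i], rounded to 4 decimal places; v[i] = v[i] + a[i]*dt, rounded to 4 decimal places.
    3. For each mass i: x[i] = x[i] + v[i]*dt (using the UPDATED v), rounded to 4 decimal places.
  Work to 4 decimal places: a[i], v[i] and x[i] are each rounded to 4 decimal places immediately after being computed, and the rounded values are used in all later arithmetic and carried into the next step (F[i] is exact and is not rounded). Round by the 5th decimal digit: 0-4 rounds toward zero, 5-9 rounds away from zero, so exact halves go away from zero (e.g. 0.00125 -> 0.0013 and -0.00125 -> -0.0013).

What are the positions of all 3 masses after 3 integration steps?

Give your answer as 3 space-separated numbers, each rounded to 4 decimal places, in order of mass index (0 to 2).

Answer: 4.4314 5.6380 7.7389

Derivation:
Step 0: x=[5.0000 5.0000 8.0000] v=[0.0000 0.0000 -1.0000]
Step 1: x=[4.9000 5.1200 7.9000] v=[-1.0000 1.2000 -1.0000]
Step 2: x=[4.7064 5.3424 7.8088] v=[-1.9360 2.2240 -0.9120]
Step 3: x=[4.4314 5.6380 7.7389] v=[-2.7501 2.9562 -0.6986]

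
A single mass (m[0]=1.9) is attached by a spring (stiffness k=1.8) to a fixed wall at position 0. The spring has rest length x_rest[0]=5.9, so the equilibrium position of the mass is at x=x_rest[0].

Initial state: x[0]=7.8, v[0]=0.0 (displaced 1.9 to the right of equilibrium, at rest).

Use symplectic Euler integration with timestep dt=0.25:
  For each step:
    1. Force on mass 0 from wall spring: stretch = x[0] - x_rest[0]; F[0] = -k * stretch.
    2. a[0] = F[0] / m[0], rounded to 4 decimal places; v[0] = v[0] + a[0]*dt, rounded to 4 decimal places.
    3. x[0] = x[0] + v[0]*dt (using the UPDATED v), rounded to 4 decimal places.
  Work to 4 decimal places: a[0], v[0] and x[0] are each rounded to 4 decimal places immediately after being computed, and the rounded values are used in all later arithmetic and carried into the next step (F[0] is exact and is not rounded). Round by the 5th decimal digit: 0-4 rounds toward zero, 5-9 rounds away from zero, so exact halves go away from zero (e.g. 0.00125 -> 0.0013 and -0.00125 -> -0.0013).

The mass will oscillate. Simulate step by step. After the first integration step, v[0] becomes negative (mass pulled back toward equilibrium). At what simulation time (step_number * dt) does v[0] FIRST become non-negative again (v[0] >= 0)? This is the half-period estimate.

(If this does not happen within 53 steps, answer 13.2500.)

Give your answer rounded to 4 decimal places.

Step 0: x=[7.8000] v=[0.0000]
Step 1: x=[7.6875] v=[-0.4500]
Step 2: x=[7.4692] v=[-0.8734]
Step 3: x=[7.1579] v=[-1.2451]
Step 4: x=[6.7722] v=[-1.5430]
Step 5: x=[6.3348] v=[-1.7496]
Step 6: x=[5.8717] v=[-1.8526]
Step 7: x=[5.4102] v=[-1.8459]
Step 8: x=[4.9777] v=[-1.7299]
Step 9: x=[4.5998] v=[-1.5115]
Step 10: x=[4.2989] v=[-1.2036]
Step 11: x=[4.0928] v=[-0.8244]
Step 12: x=[3.9937] v=[-0.3964]
Step 13: x=[4.0075] v=[0.0551]
First v>=0 after going negative at step 13, time=3.2500

Answer: 3.2500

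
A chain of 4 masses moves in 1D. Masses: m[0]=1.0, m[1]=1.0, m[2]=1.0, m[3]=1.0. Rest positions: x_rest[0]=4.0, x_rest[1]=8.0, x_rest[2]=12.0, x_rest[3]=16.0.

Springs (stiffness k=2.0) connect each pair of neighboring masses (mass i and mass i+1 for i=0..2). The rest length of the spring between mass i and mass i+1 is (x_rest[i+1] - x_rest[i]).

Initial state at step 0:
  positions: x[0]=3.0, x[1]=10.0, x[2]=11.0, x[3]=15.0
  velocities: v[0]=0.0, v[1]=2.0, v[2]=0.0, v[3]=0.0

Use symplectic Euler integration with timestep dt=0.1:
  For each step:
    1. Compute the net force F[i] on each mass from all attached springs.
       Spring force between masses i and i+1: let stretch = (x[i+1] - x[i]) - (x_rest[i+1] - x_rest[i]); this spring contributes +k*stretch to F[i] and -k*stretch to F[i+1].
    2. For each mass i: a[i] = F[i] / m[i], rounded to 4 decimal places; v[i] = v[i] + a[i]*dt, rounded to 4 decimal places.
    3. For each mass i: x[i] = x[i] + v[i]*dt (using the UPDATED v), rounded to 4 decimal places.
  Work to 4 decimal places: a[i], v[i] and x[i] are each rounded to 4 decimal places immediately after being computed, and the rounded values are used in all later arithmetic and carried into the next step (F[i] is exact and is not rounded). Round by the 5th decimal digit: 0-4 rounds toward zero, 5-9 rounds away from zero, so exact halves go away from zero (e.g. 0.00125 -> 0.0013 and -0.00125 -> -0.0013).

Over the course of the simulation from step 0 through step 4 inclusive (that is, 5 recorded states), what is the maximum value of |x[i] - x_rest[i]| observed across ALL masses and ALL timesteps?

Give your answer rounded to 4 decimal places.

Answer: 2.0800

Derivation:
Step 0: x=[3.0000 10.0000 11.0000 15.0000] v=[0.0000 2.0000 0.0000 0.0000]
Step 1: x=[3.0600 10.0800 11.0600 15.0000] v=[0.6000 0.8000 0.6000 0.0000]
Step 2: x=[3.1804 10.0392 11.1792 15.0012] v=[1.2040 -0.4080 1.1920 0.0120]
Step 3: x=[3.3580 9.8840 11.3520 15.0060] v=[1.7758 -1.5518 1.7284 0.0476]
Step 4: x=[3.5861 9.6277 11.5686 15.0177] v=[2.2810 -2.5634 2.1656 0.1168]
Max displacement = 2.0800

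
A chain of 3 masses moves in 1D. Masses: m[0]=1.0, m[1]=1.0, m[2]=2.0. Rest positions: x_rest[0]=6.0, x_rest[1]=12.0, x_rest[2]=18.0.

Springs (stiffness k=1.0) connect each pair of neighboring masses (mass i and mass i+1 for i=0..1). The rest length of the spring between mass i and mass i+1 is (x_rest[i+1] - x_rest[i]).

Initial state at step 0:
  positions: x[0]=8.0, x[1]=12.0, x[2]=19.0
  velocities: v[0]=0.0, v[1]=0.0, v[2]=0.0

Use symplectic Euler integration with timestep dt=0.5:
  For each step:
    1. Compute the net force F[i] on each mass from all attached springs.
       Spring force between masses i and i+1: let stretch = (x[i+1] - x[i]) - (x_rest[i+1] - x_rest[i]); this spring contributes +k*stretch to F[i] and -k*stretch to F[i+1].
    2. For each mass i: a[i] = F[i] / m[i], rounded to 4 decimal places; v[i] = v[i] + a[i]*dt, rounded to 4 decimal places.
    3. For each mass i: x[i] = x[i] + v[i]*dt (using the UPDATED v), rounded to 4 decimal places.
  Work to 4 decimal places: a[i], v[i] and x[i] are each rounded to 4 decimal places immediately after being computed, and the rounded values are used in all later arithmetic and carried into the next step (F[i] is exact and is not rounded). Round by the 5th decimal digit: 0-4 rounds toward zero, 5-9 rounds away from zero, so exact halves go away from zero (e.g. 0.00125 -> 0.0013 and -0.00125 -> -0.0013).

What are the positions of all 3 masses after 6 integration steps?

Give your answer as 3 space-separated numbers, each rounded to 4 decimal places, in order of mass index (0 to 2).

Step 0: x=[8.0000 12.0000 19.0000] v=[0.0000 0.0000 0.0000]
Step 1: x=[7.5000 12.7500 18.8750] v=[-1.0000 1.5000 -0.2500]
Step 2: x=[6.8125 13.7188 18.7344] v=[-1.3750 1.9375 -0.2813]
Step 3: x=[6.3516 14.2149 18.7168] v=[-0.9219 0.9922 -0.0352]
Step 4: x=[6.3565 13.8707 18.8865] v=[0.0098 -0.6885 0.3394]
Step 5: x=[6.7400 12.9019 19.1793] v=[0.7669 -1.9377 0.5855]
Step 6: x=[7.1640 11.9619 19.4374] v=[0.8479 -1.8800 0.5162]

Answer: 7.1640 11.9619 19.4374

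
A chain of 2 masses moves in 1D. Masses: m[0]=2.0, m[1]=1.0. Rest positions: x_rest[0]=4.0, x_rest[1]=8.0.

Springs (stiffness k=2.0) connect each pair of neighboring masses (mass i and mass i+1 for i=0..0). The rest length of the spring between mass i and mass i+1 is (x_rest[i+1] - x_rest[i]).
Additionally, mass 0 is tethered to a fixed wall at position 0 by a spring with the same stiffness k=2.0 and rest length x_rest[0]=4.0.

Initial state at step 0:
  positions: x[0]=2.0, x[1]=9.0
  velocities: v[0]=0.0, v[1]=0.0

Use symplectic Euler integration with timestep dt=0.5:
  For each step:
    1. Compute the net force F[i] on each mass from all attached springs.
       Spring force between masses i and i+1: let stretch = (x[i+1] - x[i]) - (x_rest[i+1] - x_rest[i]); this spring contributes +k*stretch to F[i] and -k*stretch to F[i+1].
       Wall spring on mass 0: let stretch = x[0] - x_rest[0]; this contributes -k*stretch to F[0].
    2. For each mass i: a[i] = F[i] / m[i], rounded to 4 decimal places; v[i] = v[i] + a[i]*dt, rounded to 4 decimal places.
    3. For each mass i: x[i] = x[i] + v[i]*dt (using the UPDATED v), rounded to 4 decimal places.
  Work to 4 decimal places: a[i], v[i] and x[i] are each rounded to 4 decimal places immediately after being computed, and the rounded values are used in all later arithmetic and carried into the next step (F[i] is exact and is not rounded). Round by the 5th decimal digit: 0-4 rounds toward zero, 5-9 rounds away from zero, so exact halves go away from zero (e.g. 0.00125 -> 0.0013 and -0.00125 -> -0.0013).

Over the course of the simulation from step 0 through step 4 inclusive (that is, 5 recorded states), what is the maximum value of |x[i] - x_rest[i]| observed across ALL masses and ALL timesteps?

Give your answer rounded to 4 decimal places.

Answer: 2.3125

Derivation:
Step 0: x=[2.0000 9.0000] v=[0.0000 0.0000]
Step 1: x=[3.2500 7.5000] v=[2.5000 -3.0000]
Step 2: x=[4.7500 5.8750] v=[3.0000 -3.2500]
Step 3: x=[5.3438 5.6875] v=[1.1875 -0.3750]
Step 4: x=[4.6875 7.3282] v=[-1.3126 3.2813]
Max displacement = 2.3125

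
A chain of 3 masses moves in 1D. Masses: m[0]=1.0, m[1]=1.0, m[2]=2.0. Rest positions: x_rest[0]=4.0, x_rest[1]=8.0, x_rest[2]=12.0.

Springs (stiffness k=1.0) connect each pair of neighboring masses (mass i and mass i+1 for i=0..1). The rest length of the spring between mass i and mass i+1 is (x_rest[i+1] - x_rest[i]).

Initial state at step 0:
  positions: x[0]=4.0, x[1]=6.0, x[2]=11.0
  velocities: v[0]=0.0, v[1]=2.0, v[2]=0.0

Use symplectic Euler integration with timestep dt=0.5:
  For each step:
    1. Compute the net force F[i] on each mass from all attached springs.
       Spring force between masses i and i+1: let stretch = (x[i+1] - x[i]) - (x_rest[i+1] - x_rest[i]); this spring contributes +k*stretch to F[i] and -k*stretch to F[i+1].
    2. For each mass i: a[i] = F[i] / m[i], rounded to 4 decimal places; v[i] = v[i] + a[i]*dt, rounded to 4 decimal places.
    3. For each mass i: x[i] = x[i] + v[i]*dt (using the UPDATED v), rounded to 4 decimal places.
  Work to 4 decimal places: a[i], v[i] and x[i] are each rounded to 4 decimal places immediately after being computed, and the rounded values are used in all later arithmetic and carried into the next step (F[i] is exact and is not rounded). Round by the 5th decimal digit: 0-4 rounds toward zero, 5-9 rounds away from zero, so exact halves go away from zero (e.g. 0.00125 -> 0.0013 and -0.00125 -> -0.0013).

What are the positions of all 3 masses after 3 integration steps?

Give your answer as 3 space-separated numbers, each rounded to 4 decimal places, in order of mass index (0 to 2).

Step 0: x=[4.0000 6.0000 11.0000] v=[0.0000 2.0000 0.0000]
Step 1: x=[3.5000 7.7500 10.8750] v=[-1.0000 3.5000 -0.2500]
Step 2: x=[3.0625 9.2188 10.8594] v=[-0.8750 2.9375 -0.0313]
Step 3: x=[3.1641 9.5587 11.1387] v=[0.2032 0.6797 0.5586]

Answer: 3.1641 9.5587 11.1387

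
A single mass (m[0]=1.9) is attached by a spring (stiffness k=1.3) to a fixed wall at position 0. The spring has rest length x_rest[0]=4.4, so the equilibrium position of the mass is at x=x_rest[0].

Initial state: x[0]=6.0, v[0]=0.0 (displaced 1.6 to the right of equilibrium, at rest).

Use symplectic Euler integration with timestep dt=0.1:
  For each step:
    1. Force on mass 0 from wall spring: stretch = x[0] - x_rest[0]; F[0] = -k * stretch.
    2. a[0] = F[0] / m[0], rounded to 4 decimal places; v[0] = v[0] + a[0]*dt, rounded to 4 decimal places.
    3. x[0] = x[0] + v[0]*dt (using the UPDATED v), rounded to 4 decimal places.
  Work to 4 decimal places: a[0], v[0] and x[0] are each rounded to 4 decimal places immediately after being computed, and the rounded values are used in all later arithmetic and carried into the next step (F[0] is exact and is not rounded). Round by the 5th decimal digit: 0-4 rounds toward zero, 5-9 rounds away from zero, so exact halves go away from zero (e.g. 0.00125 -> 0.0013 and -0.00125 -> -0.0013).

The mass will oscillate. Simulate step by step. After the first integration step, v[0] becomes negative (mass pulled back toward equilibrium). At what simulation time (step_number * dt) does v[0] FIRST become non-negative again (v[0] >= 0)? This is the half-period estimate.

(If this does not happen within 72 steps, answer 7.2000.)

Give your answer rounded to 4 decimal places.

Answer: 3.8000

Derivation:
Step 0: x=[6.0000] v=[0.0000]
Step 1: x=[5.9891] v=[-0.1095]
Step 2: x=[5.9673] v=[-0.2182]
Step 3: x=[5.9348] v=[-0.3254]
Step 4: x=[5.8918] v=[-0.4304]
Step 5: x=[5.8386] v=[-0.5325]
Step 6: x=[5.7755] v=[-0.6309]
Step 7: x=[5.7030] v=[-0.7250]
Step 8: x=[5.6216] v=[-0.8142]
Step 9: x=[5.5318] v=[-0.8978]
Step 10: x=[5.4343] v=[-0.9752]
Step 11: x=[5.3297] v=[-1.0460]
Step 12: x=[5.2187] v=[-1.1096]
Step 13: x=[5.1021] v=[-1.1656]
Step 14: x=[4.9807] v=[-1.2136]
Step 15: x=[4.8554] v=[-1.2533]
Step 16: x=[4.7270] v=[-1.2845]
Step 17: x=[4.5963] v=[-1.3069]
Step 18: x=[4.4643] v=[-1.3203]
Step 19: x=[4.3318] v=[-1.3247]
Step 20: x=[4.1998] v=[-1.3200]
Step 21: x=[4.0692] v=[-1.3063]
Step 22: x=[3.9408] v=[-1.2837]
Step 23: x=[3.8156] v=[-1.2523]
Step 24: x=[3.6944] v=[-1.2123]
Step 25: x=[3.5780] v=[-1.1640]
Step 26: x=[3.4672] v=[-1.1078]
Step 27: x=[3.3628] v=[-1.0440]
Step 28: x=[3.2655] v=[-0.9730]
Step 29: x=[3.1760] v=[-0.8954]
Step 30: x=[3.0948] v=[-0.8117]
Step 31: x=[3.0226] v=[-0.7224]
Step 32: x=[2.9598] v=[-0.6282]
Step 33: x=[2.9068] v=[-0.5297]
Step 34: x=[2.8641] v=[-0.4275]
Step 35: x=[2.8319] v=[-0.3224]
Step 36: x=[2.8104] v=[-0.2151]
Step 37: x=[2.7998] v=[-0.1063]
Step 38: x=[2.8001] v=[0.0032]
First v>=0 after going negative at step 38, time=3.8000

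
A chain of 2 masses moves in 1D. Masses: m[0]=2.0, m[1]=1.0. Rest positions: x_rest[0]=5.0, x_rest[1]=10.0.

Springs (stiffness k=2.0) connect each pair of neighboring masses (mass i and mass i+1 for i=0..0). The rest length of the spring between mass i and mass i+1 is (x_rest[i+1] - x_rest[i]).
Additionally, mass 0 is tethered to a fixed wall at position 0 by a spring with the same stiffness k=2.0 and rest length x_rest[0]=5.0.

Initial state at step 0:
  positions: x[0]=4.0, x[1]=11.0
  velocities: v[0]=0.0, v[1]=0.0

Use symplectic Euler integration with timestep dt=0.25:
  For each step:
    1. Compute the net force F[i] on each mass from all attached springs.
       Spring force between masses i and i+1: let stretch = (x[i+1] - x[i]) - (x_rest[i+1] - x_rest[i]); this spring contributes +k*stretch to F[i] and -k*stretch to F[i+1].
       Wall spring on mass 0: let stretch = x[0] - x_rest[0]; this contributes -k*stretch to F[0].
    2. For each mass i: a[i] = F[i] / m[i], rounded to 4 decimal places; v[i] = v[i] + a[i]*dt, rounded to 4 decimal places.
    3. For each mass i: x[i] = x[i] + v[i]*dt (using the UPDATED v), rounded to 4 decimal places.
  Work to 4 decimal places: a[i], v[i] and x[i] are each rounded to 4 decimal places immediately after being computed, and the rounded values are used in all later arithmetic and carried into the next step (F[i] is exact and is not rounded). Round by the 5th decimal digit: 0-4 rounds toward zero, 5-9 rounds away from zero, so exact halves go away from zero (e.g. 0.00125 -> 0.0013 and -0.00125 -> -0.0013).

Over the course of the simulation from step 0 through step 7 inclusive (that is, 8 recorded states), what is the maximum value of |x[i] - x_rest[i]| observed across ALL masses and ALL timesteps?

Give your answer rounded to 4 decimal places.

Answer: 1.2993

Derivation:
Step 0: x=[4.0000 11.0000] v=[0.0000 0.0000]
Step 1: x=[4.1875 10.7500] v=[0.7500 -1.0000]
Step 2: x=[4.5235 10.3047] v=[1.3438 -1.7813]
Step 3: x=[4.9381 9.7617] v=[1.6582 -2.1719]
Step 4: x=[5.3455 9.2408] v=[1.6296 -2.0837]
Step 5: x=[5.6623 8.8580] v=[1.2671 -1.5314]
Step 6: x=[5.8249 8.7007] v=[0.6505 -0.6293]
Step 7: x=[5.8032 8.8089] v=[-0.0868 0.4328]
Max displacement = 1.2993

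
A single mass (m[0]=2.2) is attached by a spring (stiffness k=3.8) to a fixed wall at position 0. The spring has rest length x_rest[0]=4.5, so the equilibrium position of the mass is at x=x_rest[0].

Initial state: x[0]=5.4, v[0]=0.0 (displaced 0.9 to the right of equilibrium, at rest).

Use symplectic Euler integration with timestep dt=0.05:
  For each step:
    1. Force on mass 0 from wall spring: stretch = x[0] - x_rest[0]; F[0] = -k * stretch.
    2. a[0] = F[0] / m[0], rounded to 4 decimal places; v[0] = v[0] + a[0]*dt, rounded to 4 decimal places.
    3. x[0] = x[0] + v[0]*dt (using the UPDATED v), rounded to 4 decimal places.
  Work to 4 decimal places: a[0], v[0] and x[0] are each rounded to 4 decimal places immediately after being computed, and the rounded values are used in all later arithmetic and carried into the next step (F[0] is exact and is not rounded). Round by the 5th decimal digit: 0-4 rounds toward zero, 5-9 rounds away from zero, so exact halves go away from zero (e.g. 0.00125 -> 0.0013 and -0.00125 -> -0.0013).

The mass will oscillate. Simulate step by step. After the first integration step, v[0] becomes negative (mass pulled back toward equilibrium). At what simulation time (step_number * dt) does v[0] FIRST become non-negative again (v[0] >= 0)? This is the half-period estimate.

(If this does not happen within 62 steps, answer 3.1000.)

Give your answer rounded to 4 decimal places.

Step 0: x=[5.4000] v=[0.0000]
Step 1: x=[5.3961] v=[-0.0777]
Step 2: x=[5.3883] v=[-0.1551]
Step 3: x=[5.3767] v=[-0.2318]
Step 4: x=[5.3613] v=[-0.3075]
Step 5: x=[5.3422] v=[-0.3819]
Step 6: x=[5.3195] v=[-0.4546]
Step 7: x=[5.2932] v=[-0.5254]
Step 8: x=[5.2635] v=[-0.5939]
Step 9: x=[5.2305] v=[-0.6598]
Step 10: x=[5.1944] v=[-0.7229]
Step 11: x=[5.1553] v=[-0.7829]
Step 12: x=[5.1133] v=[-0.8395]
Step 13: x=[5.0687] v=[-0.8925]
Step 14: x=[5.0216] v=[-0.9416]
Step 15: x=[4.9723] v=[-0.9866]
Step 16: x=[4.9209] v=[-1.0274]
Step 17: x=[4.8677] v=[-1.0638]
Step 18: x=[4.8129] v=[-1.0956]
Step 19: x=[4.7568] v=[-1.1226]
Step 20: x=[4.6996] v=[-1.1448]
Step 21: x=[4.6415] v=[-1.1620]
Step 22: x=[4.5828] v=[-1.1742]
Step 23: x=[4.5237] v=[-1.1814]
Step 24: x=[4.4645] v=[-1.1834]
Step 25: x=[4.4055] v=[-1.1803]
Step 26: x=[4.3469] v=[-1.1721]
Step 27: x=[4.2890] v=[-1.1589]
Step 28: x=[4.2320] v=[-1.1407]
Step 29: x=[4.1761] v=[-1.1176]
Step 30: x=[4.1216] v=[-1.0896]
Step 31: x=[4.0688] v=[-1.0569]
Step 32: x=[4.0178] v=[-1.0197]
Step 33: x=[3.9689] v=[-0.9781]
Step 34: x=[3.9223] v=[-0.9322]
Step 35: x=[3.8782] v=[-0.8823]
Step 36: x=[3.8368] v=[-0.8286]
Step 37: x=[3.7982] v=[-0.7713]
Step 38: x=[3.7627] v=[-0.7107]
Step 39: x=[3.7304] v=[-0.6470]
Step 40: x=[3.7014] v=[-0.5805]
Step 41: x=[3.6758] v=[-0.5115]
Step 42: x=[3.6538] v=[-0.4403]
Step 43: x=[3.6354] v=[-0.3672]
Step 44: x=[3.6208] v=[-0.2925]
Step 45: x=[3.6100] v=[-0.2166]
Step 46: x=[3.6030] v=[-0.1397]
Step 47: x=[3.5999] v=[-0.0622]
Step 48: x=[3.6007] v=[0.0155]
First v>=0 after going negative at step 48, time=2.4000

Answer: 2.4000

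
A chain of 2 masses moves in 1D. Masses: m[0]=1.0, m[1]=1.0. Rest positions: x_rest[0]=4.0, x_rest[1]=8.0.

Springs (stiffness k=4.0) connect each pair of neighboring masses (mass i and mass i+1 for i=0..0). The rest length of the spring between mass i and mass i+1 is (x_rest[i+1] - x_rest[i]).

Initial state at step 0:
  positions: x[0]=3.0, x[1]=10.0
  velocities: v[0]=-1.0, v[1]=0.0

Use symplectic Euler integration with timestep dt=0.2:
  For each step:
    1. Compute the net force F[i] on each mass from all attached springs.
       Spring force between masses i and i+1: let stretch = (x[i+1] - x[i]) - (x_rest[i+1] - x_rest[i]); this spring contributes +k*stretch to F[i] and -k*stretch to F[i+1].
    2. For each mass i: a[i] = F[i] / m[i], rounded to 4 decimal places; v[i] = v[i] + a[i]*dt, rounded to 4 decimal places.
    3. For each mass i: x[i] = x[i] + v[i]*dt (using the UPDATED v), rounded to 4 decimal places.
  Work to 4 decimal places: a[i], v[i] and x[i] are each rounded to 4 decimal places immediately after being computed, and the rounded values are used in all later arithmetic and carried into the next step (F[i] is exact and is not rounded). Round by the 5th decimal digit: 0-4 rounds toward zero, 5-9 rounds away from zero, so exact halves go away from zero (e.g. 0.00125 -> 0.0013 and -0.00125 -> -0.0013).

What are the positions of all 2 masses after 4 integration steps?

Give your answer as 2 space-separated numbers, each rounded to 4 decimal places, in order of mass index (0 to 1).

Answer: 5.2862 6.9138

Derivation:
Step 0: x=[3.0000 10.0000] v=[-1.0000 0.0000]
Step 1: x=[3.2800 9.5200] v=[1.4000 -2.4000]
Step 2: x=[3.9184 8.6816] v=[3.1920 -4.1920]
Step 3: x=[4.6789 7.7211] v=[3.8026 -4.8026]
Step 4: x=[5.2862 6.9138] v=[3.0364 -4.0364]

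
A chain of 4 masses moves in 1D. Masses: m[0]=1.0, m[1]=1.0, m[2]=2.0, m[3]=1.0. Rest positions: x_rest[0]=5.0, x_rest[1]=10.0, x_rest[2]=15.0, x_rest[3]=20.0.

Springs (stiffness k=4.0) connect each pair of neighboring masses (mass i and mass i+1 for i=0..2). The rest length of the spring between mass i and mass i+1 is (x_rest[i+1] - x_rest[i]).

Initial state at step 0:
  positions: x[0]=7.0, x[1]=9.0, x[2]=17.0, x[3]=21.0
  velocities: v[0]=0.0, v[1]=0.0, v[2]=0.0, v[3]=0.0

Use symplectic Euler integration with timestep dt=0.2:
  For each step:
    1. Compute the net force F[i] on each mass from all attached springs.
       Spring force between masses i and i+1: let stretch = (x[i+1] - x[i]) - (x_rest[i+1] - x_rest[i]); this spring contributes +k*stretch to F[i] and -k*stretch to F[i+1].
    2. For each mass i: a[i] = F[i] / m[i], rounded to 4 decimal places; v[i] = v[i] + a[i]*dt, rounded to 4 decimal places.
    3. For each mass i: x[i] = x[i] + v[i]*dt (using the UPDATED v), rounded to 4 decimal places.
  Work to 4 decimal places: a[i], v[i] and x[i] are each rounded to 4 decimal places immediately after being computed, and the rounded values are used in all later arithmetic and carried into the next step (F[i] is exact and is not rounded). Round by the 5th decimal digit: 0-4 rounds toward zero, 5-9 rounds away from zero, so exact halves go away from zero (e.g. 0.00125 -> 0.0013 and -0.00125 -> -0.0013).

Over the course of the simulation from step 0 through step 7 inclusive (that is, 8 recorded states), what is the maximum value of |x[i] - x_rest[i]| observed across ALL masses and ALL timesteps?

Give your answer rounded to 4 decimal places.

Step 0: x=[7.0000 9.0000 17.0000 21.0000] v=[0.0000 0.0000 0.0000 0.0000]
Step 1: x=[6.5200 9.9600 16.6800 21.1600] v=[-2.4000 4.8000 -1.6000 0.8000]
Step 2: x=[5.7904 11.4448 16.1808 21.4032] v=[-3.6480 7.4240 -2.4960 1.2160]
Step 3: x=[5.1655 12.7827 15.7205 21.6108] v=[-3.1245 6.6893 -2.3014 1.0381]
Step 4: x=[4.9594 13.3719 15.4964 21.6760] v=[-1.0307 2.9458 -1.1204 0.3259]
Step 5: x=[5.2993 12.9550 15.5967 21.5524] v=[1.6993 -2.0846 0.5016 -0.6178]
Step 6: x=[6.0641 11.7358 15.9621 21.2759] v=[3.8239 -6.0958 1.8272 -1.3824]
Step 7: x=[6.9364 10.2854 16.4145 20.9492] v=[4.3613 -7.2521 2.2622 -1.6334]
Max displacement = 3.3719

Answer: 3.3719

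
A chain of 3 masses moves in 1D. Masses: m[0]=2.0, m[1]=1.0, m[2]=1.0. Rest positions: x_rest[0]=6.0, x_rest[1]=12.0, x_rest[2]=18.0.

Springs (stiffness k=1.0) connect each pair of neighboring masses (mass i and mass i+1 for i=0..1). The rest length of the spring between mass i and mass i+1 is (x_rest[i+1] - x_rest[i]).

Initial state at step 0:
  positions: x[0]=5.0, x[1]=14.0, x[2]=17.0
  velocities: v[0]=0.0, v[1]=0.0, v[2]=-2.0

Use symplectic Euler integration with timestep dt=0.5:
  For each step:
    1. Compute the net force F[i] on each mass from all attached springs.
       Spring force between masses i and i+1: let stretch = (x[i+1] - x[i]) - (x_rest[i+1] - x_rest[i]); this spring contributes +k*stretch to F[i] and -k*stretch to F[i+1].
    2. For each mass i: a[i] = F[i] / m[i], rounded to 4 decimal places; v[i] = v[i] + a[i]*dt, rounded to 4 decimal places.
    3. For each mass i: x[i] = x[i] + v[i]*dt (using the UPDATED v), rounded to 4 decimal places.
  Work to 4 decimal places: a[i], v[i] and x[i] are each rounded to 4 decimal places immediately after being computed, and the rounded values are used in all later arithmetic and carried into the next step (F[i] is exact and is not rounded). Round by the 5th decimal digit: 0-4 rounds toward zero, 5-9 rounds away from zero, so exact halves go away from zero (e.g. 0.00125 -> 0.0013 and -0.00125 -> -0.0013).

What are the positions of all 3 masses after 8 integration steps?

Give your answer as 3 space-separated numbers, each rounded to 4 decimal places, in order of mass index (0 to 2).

Answer: 3.4543 11.2399 14.8519

Derivation:
Step 0: x=[5.0000 14.0000 17.0000] v=[0.0000 0.0000 -2.0000]
Step 1: x=[5.3750 12.5000 16.7500] v=[0.7500 -3.0000 -0.5000]
Step 2: x=[5.8907 10.2813 16.9375] v=[1.0313 -4.4375 0.3750]
Step 3: x=[6.2052 8.6290 16.9610] v=[0.6290 -3.3047 0.0469]
Step 4: x=[6.0727 8.4537 16.4015] v=[-0.2651 -0.3506 -1.1191]
Step 5: x=[5.4878 9.6701 15.3550] v=[-1.1699 2.4328 -2.0930]
Step 6: x=[4.6756 11.2622 14.3873] v=[-1.6244 3.1841 -1.9355]
Step 7: x=[3.9367 11.9889 14.1383] v=[-1.4778 1.4534 -0.4981]
Step 8: x=[3.4543 11.2399 14.8519] v=[-0.9648 -1.4980 1.4272]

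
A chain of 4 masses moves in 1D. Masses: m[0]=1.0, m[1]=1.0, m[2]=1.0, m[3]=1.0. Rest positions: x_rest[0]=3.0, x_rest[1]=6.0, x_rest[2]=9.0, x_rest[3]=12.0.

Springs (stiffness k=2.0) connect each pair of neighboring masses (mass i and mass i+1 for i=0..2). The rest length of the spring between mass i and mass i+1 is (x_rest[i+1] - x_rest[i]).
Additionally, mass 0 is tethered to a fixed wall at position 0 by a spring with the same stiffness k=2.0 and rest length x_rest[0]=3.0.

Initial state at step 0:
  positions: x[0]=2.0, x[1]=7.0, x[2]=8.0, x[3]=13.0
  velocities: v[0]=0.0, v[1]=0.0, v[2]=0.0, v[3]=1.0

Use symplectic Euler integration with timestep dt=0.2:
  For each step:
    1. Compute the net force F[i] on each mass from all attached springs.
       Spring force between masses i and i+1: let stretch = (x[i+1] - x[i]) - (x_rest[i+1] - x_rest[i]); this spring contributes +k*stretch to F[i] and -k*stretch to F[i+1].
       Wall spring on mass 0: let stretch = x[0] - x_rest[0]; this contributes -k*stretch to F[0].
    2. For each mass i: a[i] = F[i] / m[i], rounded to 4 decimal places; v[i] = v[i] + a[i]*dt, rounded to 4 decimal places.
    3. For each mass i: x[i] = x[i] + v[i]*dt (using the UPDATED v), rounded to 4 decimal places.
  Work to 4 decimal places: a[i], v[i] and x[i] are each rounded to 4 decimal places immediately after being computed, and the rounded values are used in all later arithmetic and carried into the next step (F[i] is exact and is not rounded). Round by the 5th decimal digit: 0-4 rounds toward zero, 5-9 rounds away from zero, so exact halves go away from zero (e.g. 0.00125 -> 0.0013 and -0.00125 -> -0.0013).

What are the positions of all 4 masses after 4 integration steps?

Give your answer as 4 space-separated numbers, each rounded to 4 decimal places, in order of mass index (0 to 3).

Step 0: x=[2.0000 7.0000 8.0000 13.0000] v=[0.0000 0.0000 0.0000 1.0000]
Step 1: x=[2.2400 6.6800 8.3200 13.0400] v=[1.2000 -1.6000 1.6000 0.2000]
Step 2: x=[2.6560 6.1360 8.8864 12.9424] v=[2.0800 -2.7200 2.8320 -0.4880]
Step 3: x=[3.1379 5.5336 9.5572 12.7603] v=[2.4096 -3.0118 3.3542 -0.9104]
Step 4: x=[3.5604 5.0615 10.1624 12.5620] v=[2.1127 -2.3606 3.0260 -0.9916]

Answer: 3.5604 5.0615 10.1624 12.5620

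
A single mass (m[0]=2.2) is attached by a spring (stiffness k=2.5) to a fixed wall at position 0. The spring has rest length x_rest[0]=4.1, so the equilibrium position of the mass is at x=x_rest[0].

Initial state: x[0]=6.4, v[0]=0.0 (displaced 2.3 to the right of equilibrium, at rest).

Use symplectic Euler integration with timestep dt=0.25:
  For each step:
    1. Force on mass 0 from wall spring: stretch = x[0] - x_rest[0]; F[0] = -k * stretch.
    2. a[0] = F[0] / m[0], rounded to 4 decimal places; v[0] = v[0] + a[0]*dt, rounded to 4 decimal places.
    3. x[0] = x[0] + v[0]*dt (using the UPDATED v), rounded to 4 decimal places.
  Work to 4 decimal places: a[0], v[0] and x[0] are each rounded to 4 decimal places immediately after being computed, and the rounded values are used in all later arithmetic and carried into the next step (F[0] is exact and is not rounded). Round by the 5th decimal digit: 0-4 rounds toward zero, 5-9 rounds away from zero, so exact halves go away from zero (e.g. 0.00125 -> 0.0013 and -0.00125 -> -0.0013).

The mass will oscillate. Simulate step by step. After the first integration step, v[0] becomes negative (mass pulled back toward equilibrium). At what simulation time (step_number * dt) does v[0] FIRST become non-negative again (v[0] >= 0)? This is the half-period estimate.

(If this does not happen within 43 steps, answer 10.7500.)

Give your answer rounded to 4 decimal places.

Answer: 3.0000

Derivation:
Step 0: x=[6.4000] v=[0.0000]
Step 1: x=[6.2367] v=[-0.6534]
Step 2: x=[5.9216] v=[-1.2604]
Step 3: x=[5.4771] v=[-1.7779]
Step 4: x=[4.9348] v=[-2.1691]
Step 5: x=[4.3332] v=[-2.4063]
Step 6: x=[3.7151] v=[-2.4726]
Step 7: x=[3.1243] v=[-2.3633]
Step 8: x=[2.6028] v=[-2.0861]
Step 9: x=[2.1876] v=[-1.6608]
Step 10: x=[1.9082] v=[-1.1175]
Step 11: x=[1.7845] v=[-0.4948]
Step 12: x=[1.8253] v=[0.1630]
First v>=0 after going negative at step 12, time=3.0000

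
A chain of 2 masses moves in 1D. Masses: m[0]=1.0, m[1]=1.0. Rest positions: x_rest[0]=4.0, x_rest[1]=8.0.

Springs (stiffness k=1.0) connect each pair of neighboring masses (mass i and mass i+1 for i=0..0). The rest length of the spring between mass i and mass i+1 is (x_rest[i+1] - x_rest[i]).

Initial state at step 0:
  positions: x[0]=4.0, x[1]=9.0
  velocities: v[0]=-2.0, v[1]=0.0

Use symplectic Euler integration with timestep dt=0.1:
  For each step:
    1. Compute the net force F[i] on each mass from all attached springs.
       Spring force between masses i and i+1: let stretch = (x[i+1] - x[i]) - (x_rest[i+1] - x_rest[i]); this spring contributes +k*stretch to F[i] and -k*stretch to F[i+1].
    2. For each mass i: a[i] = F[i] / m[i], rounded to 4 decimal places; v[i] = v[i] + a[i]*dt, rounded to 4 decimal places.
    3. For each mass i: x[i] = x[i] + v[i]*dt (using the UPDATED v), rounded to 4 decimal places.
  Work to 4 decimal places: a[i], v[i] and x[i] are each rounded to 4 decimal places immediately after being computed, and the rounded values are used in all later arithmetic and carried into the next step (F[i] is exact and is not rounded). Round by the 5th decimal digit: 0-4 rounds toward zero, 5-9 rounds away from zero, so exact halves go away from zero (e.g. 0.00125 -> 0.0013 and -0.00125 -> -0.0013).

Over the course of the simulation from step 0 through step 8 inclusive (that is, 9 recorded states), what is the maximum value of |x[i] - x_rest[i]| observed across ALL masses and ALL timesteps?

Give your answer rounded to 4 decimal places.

Step 0: x=[4.0000 9.0000] v=[-2.0000 0.0000]
Step 1: x=[3.8100 8.9900] v=[-1.9000 -0.1000]
Step 2: x=[3.6318 8.9682] v=[-1.7820 -0.2180]
Step 3: x=[3.4670 8.9330] v=[-1.6484 -0.3516]
Step 4: x=[3.3168 8.8832] v=[-1.5018 -0.4982]
Step 5: x=[3.1823 8.8177] v=[-1.3452 -0.6548]
Step 6: x=[3.0641 8.7359] v=[-1.1817 -0.8183]
Step 7: x=[2.9627 8.6374] v=[-1.0145 -0.9855]
Step 8: x=[2.8780 8.5221] v=[-0.8470 -1.1530]
Max displacement = 1.1220

Answer: 1.1220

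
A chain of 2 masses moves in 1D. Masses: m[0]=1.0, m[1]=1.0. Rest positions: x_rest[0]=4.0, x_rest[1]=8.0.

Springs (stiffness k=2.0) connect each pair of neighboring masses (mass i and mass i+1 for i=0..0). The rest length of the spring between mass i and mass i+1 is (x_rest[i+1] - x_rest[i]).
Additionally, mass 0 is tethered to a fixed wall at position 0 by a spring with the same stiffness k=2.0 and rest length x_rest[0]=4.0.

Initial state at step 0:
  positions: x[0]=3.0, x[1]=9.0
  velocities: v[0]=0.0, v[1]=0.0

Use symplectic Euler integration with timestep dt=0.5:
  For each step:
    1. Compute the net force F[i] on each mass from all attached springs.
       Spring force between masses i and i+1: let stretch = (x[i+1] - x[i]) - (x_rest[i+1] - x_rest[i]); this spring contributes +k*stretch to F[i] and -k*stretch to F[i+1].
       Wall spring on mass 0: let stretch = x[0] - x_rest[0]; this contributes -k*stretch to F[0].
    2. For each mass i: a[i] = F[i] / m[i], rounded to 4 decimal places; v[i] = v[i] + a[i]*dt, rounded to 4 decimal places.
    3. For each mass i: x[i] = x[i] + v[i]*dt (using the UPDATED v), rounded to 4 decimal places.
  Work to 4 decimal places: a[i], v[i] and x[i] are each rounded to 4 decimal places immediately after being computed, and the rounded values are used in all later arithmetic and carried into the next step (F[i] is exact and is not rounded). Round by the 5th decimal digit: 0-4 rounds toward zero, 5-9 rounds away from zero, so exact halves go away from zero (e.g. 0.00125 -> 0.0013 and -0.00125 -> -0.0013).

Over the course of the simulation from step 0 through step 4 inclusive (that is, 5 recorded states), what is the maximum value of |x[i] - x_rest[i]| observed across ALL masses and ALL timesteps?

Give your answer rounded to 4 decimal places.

Answer: 1.5000

Derivation:
Step 0: x=[3.0000 9.0000] v=[0.0000 0.0000]
Step 1: x=[4.5000 8.0000] v=[3.0000 -2.0000]
Step 2: x=[5.5000 7.2500] v=[2.0000 -1.5000]
Step 3: x=[4.6250 7.6250] v=[-1.7500 0.7500]
Step 4: x=[2.9375 8.5000] v=[-3.3750 1.7500]
Max displacement = 1.5000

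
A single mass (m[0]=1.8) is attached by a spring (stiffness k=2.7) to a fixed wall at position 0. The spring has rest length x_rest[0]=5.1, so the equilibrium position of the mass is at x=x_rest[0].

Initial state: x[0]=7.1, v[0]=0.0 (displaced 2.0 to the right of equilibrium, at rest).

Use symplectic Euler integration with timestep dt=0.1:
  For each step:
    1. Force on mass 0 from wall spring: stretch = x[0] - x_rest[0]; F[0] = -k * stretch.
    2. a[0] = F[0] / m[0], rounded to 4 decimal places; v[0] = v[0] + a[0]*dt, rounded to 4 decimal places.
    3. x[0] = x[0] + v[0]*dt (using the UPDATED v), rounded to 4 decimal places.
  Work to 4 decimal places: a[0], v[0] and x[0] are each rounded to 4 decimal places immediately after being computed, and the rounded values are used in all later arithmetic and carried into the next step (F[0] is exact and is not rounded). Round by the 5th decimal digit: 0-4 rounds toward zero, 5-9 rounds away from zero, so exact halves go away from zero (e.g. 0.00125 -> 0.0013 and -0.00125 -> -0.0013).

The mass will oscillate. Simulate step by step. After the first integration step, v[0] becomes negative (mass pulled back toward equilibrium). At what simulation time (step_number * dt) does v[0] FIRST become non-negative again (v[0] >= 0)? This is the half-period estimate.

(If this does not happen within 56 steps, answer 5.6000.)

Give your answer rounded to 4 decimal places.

Step 0: x=[7.1000] v=[0.0000]
Step 1: x=[7.0700] v=[-0.3000]
Step 2: x=[7.0105] v=[-0.5955]
Step 3: x=[6.9223] v=[-0.8821]
Step 4: x=[6.8068] v=[-1.1555]
Step 5: x=[6.6657] v=[-1.4115]
Step 6: x=[6.5011] v=[-1.6464]
Step 7: x=[6.3154] v=[-1.8566]
Step 8: x=[6.1115] v=[-2.0389]
Step 9: x=[5.8924] v=[-2.1906]
Step 10: x=[5.6615] v=[-2.3095]
Step 11: x=[5.4221] v=[-2.3937]
Step 12: x=[5.1779] v=[-2.4420]
Step 13: x=[4.9325] v=[-2.4537]
Step 14: x=[4.6896] v=[-2.4286]
Step 15: x=[4.4529] v=[-2.3670]
Step 16: x=[4.2259] v=[-2.2699]
Step 17: x=[4.0120] v=[-2.1388]
Step 18: x=[3.8144] v=[-1.9756]
Step 19: x=[3.6361] v=[-1.7828]
Step 20: x=[3.4798] v=[-1.5632]
Step 21: x=[3.3478] v=[-1.3202]
Step 22: x=[3.2421] v=[-1.0574]
Step 23: x=[3.1642] v=[-0.7787]
Step 24: x=[3.1154] v=[-0.4883]
Step 25: x=[3.0963] v=[-0.1906]
Step 26: x=[3.1073] v=[0.1100]
First v>=0 after going negative at step 26, time=2.6000

Answer: 2.6000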